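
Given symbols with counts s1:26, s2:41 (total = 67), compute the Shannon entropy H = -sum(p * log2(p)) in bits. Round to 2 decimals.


Computing entropy H = -sum(p_i * log2(p_i)):
  s1: p = 26/67 = 0.3881, -p*log2(p) = 0.5300
  s2: p = 41/67 = 0.6119, -p*log2(p) = 0.4336
H = sum of terms = 0.9636
Rounded to 2 decimals: 0.96

0.96


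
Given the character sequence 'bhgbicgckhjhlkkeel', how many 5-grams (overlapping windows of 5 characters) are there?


String 'bhgbicgckhjhlkkeel' has length L = 18.
Number of overlapping n-grams = L - n + 1
Substituting: 18 - 5 + 1 = 14

14


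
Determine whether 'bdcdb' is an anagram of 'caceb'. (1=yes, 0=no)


Sort characters of 'bdcdb': 'bbcdd'
Sort characters of 'caceb': 'abcce'
Sorted forms differ -> they are NOT anagrams
Result: 0

0


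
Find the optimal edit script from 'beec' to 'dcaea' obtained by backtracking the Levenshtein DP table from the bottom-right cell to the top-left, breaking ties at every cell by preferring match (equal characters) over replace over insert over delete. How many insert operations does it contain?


Edit distance = 4. Backtracking from cell (4, 5) with preference match > replace > insert > delete,
then listing the resulting alignment 'beec' -> 'dcaea' left to right:
  Step 1: insert 'd' [insertion #1]
  Step 2: replace b->c
  Step 3: replace e->a
  Step 4: keep 'e'
  Step 5: replace c->a
Total insertions: 1

1


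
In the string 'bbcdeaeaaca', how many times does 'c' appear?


Scanning 'bbcdeaeaaca' for 'c':
  Position 2: 'c' -> MATCH (count: 1)
  Position 9: 'c' -> MATCH (count: 2)
Total occurrences of 'c': 2

2


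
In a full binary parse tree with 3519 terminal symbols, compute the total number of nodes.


Leaf nodes (terminals): 3519
Internal nodes = n - 1 = 3519 - 1 = 3518
Total = leaves + internal = 3519 + 3518 = 7037

7037


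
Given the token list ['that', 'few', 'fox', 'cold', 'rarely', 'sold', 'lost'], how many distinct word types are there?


Listing all tokens and tracking unique types:
  Token 1: 'that' -> NEW (unique so far: 1)
  Token 2: 'few' -> NEW (unique so far: 2)
  Token 3: 'fox' -> NEW (unique so far: 3)
  Token 4: 'cold' -> NEW (unique so far: 4)
  Token 5: 'rarely' -> NEW (unique so far: 5)
  Token 6: 'sold' -> NEW (unique so far: 6)
  Token 7: 'lost' -> NEW (unique so far: 7)
Unique types: ('cold', 'few', 'fox', 'lost', 'rarely', 'sold', 'that')
Vocabulary size: 7

7


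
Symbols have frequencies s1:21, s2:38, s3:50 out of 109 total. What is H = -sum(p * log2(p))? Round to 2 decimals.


Computing entropy H = -sum(p_i * log2(p_i)):
  s1: p = 21/109 = 0.1927, -p*log2(p) = 0.4577
  s2: p = 38/109 = 0.3486, -p*log2(p) = 0.5300
  s3: p = 50/109 = 0.4587, -p*log2(p) = 0.5157
H = sum of terms = 1.5034
Rounded to 2 decimals: 1.50

1.50


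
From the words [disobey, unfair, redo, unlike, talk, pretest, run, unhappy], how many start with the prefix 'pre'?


Checking each word for prefix 'pre':
  'disobey' -> no (count: 0)
  'unfair' -> no (count: 0)
  'redo' -> no (count: 0)
  'unlike' -> no (count: 0)
  'talk' -> no (count: 0)
  'pretest' -> YES, starts with 'pre' (count: 1)
  'run' -> no (count: 1)
  'unhappy' -> no (count: 1)
Total with prefix 'pre': 1

1


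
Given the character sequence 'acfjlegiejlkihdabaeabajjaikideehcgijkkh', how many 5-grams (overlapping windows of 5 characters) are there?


String 'acfjlegiejlkihdabaeabajjaikideehcgijkkh' has length L = 39.
Number of overlapping n-grams = L - n + 1
Substituting: 39 - 5 + 1 = 35

35


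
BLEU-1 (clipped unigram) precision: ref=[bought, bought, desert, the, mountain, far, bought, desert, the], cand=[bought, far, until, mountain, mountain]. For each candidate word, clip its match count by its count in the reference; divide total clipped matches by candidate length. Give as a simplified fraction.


Reference word counts: {'bought': 3, 'desert': 2, 'far': 1, 'mountain': 1, 'the': 2}
Checking each candidate word (with clipping):
  'bought' -> in reference (ref count 3, used 1/3) -> match (matches: 1)
  'far' -> in reference (ref count 1, used 1/1) -> match (matches: 2)
  'until' -> not in reference -> no match (matches: 2)
  'mountain' -> in reference (ref count 1, used 1/1) -> match (matches: 3)
  'mountain' -> ref count 1 already used up (1/1) -> clipped, no match (matches: 3)
Clipped matches: 3, Candidate length: 5
Precision = 3/5

3/5


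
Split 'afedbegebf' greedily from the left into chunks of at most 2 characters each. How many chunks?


'afedbegebf' has 10 characters.
Chunking with max size 2:
  Chunk 1: 'af' (positions 0-1)
  Chunk 2: 'ed' (positions 2-3)
  Chunk 3: 'be' (positions 4-5)
  Chunk 4: 'ge' (positions 6-7)
  Chunk 5: 'bf' (positions 8-9)
Total chunks: ceil(10 / 2) = 5

5


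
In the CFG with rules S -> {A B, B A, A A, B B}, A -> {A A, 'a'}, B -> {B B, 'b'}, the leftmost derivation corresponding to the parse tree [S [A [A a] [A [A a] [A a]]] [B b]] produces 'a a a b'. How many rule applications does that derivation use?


Every bracketed nonterminal node [X ...] in the tree is produced by exactly one rule application.
Reading the tree off as a leftmost derivation:
  Step 1: S  =>  A B   (applied S -> A B)
  Step 2: A B  =>  A A B   (applied A -> A A)
  Step 3: A A B  =>  a A B   (applied A -> a)
  Step 4: a A B  =>  a A A B   (applied A -> A A)
  Step 5: a A A B  =>  a a A B   (applied A -> a)
  Step 6: a a A B  =>  a a a B   (applied A -> a)
  Step 7: a a a B  =>  a a a b   (applied B -> b)
Final yield: a a a b
Total rewrite steps: 7

7


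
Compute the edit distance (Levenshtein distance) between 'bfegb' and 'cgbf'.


Building DP table for s1='bfegb' (len 5) and s2='cgbf' (len 4):
       c  g  b  f
    0  1  2  3  4
  b 1  1  2  2  3
  f 2  2  2  3  2
  e 3  3  3  3  3
  g 4  4  3  4  4
  b 5  5  4  3  4
Edit distance = dp[5][4] = 4

4


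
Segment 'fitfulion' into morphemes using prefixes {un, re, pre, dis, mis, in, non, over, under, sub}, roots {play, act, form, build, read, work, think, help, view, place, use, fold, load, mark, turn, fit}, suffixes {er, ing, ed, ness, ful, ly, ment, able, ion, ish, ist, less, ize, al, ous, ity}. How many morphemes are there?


Segmenting 'fitfulion' against the inventory:
  'fit' -> root (morpheme 1)
  'ful' -> suffix (morpheme 2)
  'ion' -> suffix (morpheme 3)
Total morphemes: 3

3


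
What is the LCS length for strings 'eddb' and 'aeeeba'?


DP table for LCS of 'eddb' and 'aeeeba':
       a  e  e  e  b  a
    0  0  0  0  0  0  0
  e 0  0  1  1  1  1  1
  d 0  0  1  1  1  1  1
  d 0  0  1  1  1  1  1
  b 0  0  1  1  1  2  2
LCS: 'eb'
LCS length = 2

2


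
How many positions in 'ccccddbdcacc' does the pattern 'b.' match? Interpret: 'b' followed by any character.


Pattern: b. means 'b' followed by any character.
Scanning 'ccccddbdcacc' position-by-position:
  Pos 0: window 'cc' -> no
  Pos 1: window 'cc' -> no
  Pos 2: window 'cc' -> no
  Pos 3: window 'cd' -> no
  Pos 4: window 'dd' -> no
  Pos 5: window 'db' -> no
  Pos 6: window 'bd' -> MATCH
  Pos 7: window 'dc' -> no
  Pos 8: window 'ca' -> no
  Pos 9: window 'ac' -> no
  Pos 10: window 'cc' -> no
  Pos 11: window 'c' -> no
Total matches: 1

1


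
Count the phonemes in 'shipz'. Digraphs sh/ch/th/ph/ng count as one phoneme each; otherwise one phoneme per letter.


Parsing 'shipz' greedily, digraphs first:
  'sh' -> digraph (1 consonant phoneme) (phonemes so far: 1)
  'i' -> vowel phoneme (phonemes so far: 2)
  'p' -> consonant phoneme (phonemes so far: 3)
  'z' -> consonant phoneme (phonemes so far: 4)
Total phonemes: 4

4


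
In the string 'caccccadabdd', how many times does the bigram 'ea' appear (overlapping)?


Scanning 'caccccadabdd' for bigram 'ea':
  Position 0: 'ca' -> no
  Position 1: 'ac' -> no
  Position 2: 'cc' -> no
  Position 3: 'cc' -> no
  Position 4: 'cc' -> no
  Position 5: 'ca' -> no
  Position 6: 'ad' -> no
  Position 7: 'da' -> no
  Position 8: 'ab' -> no
  Position 9: 'bd' -> no
  Position 10: 'dd' -> no
Total matches: 0

0


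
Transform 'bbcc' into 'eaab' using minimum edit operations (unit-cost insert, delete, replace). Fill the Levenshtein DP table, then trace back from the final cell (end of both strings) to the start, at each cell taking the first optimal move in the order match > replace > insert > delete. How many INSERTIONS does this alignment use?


Edit distance = 4. Backtracking from cell (4, 4) with preference match > replace > insert > delete,
then listing the resulting alignment 'bbcc' -> 'eaab' left to right:
  Step 1: replace b->e
  Step 2: replace b->a
  Step 3: replace c->a
  Step 4: replace c->b
Total insertions: 0

0


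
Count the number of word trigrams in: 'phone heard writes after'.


Word trigrams from [4] words:
  Trigram 1: (phone heard writes)
  Trigram 2: (heard writes after)
Total word trigrams: 4 - 2 = 2

2


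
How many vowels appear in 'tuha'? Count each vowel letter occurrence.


Scanning each character of 'tuha':
  Position 1: 't' -> consonant (running count: 0)
  Position 2: 'u' -> vowel (running count: 1)
  Position 3: 'h' -> consonant (running count: 1)
  Position 4: 'a' -> vowel (running count: 2)
Total vowels: 2

2


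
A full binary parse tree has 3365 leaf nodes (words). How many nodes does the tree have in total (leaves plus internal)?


Leaf nodes (terminals): 3365
Internal nodes = n - 1 = 3365 - 1 = 3364
Total = leaves + internal = 3365 + 3364 = 6729

6729


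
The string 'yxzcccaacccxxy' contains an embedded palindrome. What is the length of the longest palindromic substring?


Scanning 'yxzcccaacccxxy' for palindromic substrings.
Substring at positions 3-10: 'cccaaccc'.
Check: reverse('cccaaccc') = 'cccaaccc' -> palindrome confirmed.
Neighbouring characters ('z' / 'x') break symmetry, so it cannot extend further.
No longer palindromic substring exists; longest length = 8

8


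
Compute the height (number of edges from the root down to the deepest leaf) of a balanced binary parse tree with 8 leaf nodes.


In a balanced binary tree with n leaves the deepest leaf is ceil(log2(n)) edges below the root.
log2(8) = 3.0000
ceil(3.0000) = 3
height (edges) = 3

3


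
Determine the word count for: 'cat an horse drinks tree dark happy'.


Counting words by splitting on spaces:
  Word 1: 'cat'
  Word 2: 'an'
  Word 3: 'horse'
  Word 4: 'drinks'
  Word 5: 'tree'
  Word 6: 'dark'
  Word 7: 'happy'
Total words: 7

7


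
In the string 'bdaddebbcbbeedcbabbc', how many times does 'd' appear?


Scanning 'bdaddebbcbbeedcbabbc' for 'd':
  Position 1: 'd' -> MATCH (count: 1)
  Position 3: 'd' -> MATCH (count: 2)
  Position 4: 'd' -> MATCH (count: 3)
  Position 13: 'd' -> MATCH (count: 4)
Total occurrences of 'd': 4

4


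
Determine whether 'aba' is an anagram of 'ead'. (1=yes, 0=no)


Sort characters of 'aba': 'aab'
Sort characters of 'ead': 'ade'
Sorted forms differ -> they are NOT anagrams
Result: 0

0


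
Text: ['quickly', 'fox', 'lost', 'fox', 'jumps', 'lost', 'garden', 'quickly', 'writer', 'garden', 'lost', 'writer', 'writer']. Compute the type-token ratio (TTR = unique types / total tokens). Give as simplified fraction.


Tokens: 13
Unique types: ('fox', 'garden', 'jumps', 'lost', 'quickly', 'writer') = 6
TTR = 6/13
Already in lowest terms.

6/13


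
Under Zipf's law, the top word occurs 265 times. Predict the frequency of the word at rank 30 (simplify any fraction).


Zipf's law: freq(rank) = f1 / rank
f1 = 265, rank = 30
freq = 265 / 30
GCD(265, 30) = 5
Simplified: 53/6

53/6


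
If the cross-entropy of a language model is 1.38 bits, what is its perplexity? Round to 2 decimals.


Perplexity formula: PP = 2^H
H = 1.38
PP = 2^1.38
Decompose: 2^1.38 = 2^1 * 2^0.38
2^1 = 2, 2^0.38 ~ 1.3013419
PP ~ 2 * 1.3013419 = 2.6026838
Rounded to 2 decimals: 2.60

2.60


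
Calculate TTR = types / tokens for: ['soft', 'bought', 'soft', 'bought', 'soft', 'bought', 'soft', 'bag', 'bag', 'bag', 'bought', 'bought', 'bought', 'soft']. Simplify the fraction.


Tokens: 14
Unique types: ('bag', 'bought', 'soft') = 3
TTR = 3/14
Already in lowest terms.

3/14


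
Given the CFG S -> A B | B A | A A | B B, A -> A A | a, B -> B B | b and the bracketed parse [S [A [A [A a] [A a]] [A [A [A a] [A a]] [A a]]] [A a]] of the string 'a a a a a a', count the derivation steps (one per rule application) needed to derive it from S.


Every bracketed nonterminal node [X ...] in the tree is produced by exactly one rule application.
Reading the tree off as a leftmost derivation:
  Step 1: S  =>  A A   (applied S -> A A)
  Step 2: A A  =>  A A A   (applied A -> A A)
  Step 3: A A A  =>  A A A A   (applied A -> A A)
  Step 4: A A A A  =>  a A A A   (applied A -> a)
  Step 5: a A A A  =>  a a A A   (applied A -> a)
  Step 6: a a A A  =>  a a A A A   (applied A -> A A)
  Step 7: a a A A A  =>  a a A A A A   (applied A -> A A)
  Step 8: a a A A A A  =>  a a a A A A   (applied A -> a)
  Step 9: a a a A A A  =>  a a a a A A   (applied A -> a)
  Step 10: a a a a A A  =>  a a a a a A   (applied A -> a)
  Step 11: a a a a a A  =>  a a a a a a   (applied A -> a)
Final yield: a a a a a a
Total rewrite steps: 11

11


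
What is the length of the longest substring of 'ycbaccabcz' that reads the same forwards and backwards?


Scanning 'ycbaccabcz' for palindromic substrings.
Substring at positions 1-8: 'cbaccabc'.
Check: reverse('cbaccabc') = 'cbaccabc' -> palindrome confirmed.
Neighbouring characters ('y' / 'z') break symmetry, so it cannot extend further.
No longer palindromic substring exists; longest length = 8

8


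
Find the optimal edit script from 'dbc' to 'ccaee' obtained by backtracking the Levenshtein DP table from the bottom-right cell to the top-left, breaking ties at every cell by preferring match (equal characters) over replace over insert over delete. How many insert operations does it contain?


Edit distance = 5. Backtracking from cell (3, 5) with preference match > replace > insert > delete,
then listing the resulting alignment 'dbc' -> 'ccaee' left to right:
  Step 1: insert 'c' [insertion #1]
  Step 2: insert 'c' [insertion #2]
  Step 3: replace d->a
  Step 4: replace b->e
  Step 5: replace c->e
Total insertions: 2

2


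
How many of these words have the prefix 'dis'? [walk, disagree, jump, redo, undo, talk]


Checking each word for prefix 'dis':
  'walk' -> no (count: 0)
  'disagree' -> YES, starts with 'dis' (count: 1)
  'jump' -> no (count: 1)
  'redo' -> no (count: 1)
  'undo' -> no (count: 1)
  'talk' -> no (count: 1)
Total with prefix 'dis': 1

1


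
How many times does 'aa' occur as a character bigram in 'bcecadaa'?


Scanning 'bcecadaa' for bigram 'aa':
  Position 0: 'bc' -> no
  Position 1: 'ce' -> no
  Position 2: 'ec' -> no
  Position 3: 'ca' -> no
  Position 4: 'ad' -> no
  Position 5: 'da' -> no
  Position 6: 'aa' -> MATCH
Total matches: 1

1


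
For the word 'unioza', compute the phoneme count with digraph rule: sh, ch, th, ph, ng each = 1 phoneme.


Parsing 'unioza' greedily, digraphs first:
  'u' -> vowel phoneme (phonemes so far: 1)
  'n' -> consonant phoneme (phonemes so far: 2)
  'i' -> vowel phoneme (phonemes so far: 3)
  'o' -> vowel phoneme (phonemes so far: 4)
  'z' -> consonant phoneme (phonemes so far: 5)
  'a' -> vowel phoneme (phonemes so far: 6)
Total phonemes: 6

6


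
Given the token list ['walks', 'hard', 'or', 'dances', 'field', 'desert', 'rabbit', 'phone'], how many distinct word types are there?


Listing all tokens and tracking unique types:
  Token 1: 'walks' -> NEW (unique so far: 1)
  Token 2: 'hard' -> NEW (unique so far: 2)
  Token 3: 'or' -> NEW (unique so far: 3)
  Token 4: 'dances' -> NEW (unique so far: 4)
  Token 5: 'field' -> NEW (unique so far: 5)
  Token 6: 'desert' -> NEW (unique so far: 6)
  Token 7: 'rabbit' -> NEW (unique so far: 7)
  Token 8: 'phone' -> NEW (unique so far: 8)
Unique types: ('dances', 'desert', 'field', 'hard', 'or', 'phone', 'rabbit', 'walks')
Vocabulary size: 8

8


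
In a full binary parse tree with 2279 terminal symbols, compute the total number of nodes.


Leaf nodes (terminals): 2279
Internal nodes = n - 1 = 2279 - 1 = 2278
Total = leaves + internal = 2279 + 2278 = 4557

4557


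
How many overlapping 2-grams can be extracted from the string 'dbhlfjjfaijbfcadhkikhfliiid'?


String 'dbhlfjjfaijbfcadhkikhfliiid' has length L = 27.
Number of overlapping n-grams = L - n + 1
Substituting: 27 - 2 + 1 = 26

26


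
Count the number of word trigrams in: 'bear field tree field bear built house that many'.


Word trigrams from [9] words:
  Trigram 1: (bear field tree)
  Trigram 2: (field tree field)
  Trigram 3: (tree field bear)
  Trigram 4: (field bear built)
  Trigram 5: (bear built house)
  Trigram 6: (built house that)
  Trigram 7: (house that many)
Total word trigrams: 9 - 2 = 7

7


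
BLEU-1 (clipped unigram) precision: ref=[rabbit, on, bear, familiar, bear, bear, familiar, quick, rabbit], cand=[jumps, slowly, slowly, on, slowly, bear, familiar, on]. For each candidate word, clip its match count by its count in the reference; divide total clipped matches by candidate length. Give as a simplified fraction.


Reference word counts: {'bear': 3, 'familiar': 2, 'on': 1, 'quick': 1, 'rabbit': 2}
Checking each candidate word (with clipping):
  'jumps' -> not in reference -> no match (matches: 0)
  'slowly' -> not in reference -> no match (matches: 0)
  'slowly' -> not in reference -> no match (matches: 0)
  'on' -> in reference (ref count 1, used 1/1) -> match (matches: 1)
  'slowly' -> not in reference -> no match (matches: 1)
  'bear' -> in reference (ref count 3, used 1/3) -> match (matches: 2)
  'familiar' -> in reference (ref count 2, used 1/2) -> match (matches: 3)
  'on' -> ref count 1 already used up (1/1) -> clipped, no match (matches: 3)
Clipped matches: 3, Candidate length: 8
Precision = 3/8

3/8


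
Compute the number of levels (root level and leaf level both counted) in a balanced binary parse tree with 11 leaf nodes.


In a balanced binary tree with n leaves the deepest leaf is ceil(log2(n)) edges below the root,
so counting node levels inclusive of root and leaves gives ceil(log2(n)) + 1 levels.
log2(11) = 3.4594
ceil(3.4594) = 4
levels = 4 + 1 = 5

5


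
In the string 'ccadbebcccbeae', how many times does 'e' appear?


Scanning 'ccadbebcccbeae' for 'e':
  Position 5: 'e' -> MATCH (count: 1)
  Position 11: 'e' -> MATCH (count: 2)
  Position 13: 'e' -> MATCH (count: 3)
Total occurrences of 'e': 3

3


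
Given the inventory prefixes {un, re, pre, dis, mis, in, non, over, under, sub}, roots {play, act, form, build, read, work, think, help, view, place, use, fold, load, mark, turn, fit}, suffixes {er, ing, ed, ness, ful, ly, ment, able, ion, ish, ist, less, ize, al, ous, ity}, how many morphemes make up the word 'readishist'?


Segmenting 'readishist' against the inventory:
  'read' -> root (morpheme 1)
  'ish' -> suffix (morpheme 2)
  'ist' -> suffix (morpheme 3)
Total morphemes: 3

3


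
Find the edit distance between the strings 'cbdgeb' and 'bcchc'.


Building DP table for s1='cbdgeb' (len 6) and s2='bcchc' (len 5):
       b  c  c  h  c
    0  1  2  3  4  5
  c 1  1  1  2  3  4
  b 2  1  2  2  3  4
  d 3  2  2  3  3  4
  g 4  3  3  3  4  4
  e 5  4  4  4  4  5
  b 6  5  5  5  5  5
Edit distance = dp[6][5] = 5

5


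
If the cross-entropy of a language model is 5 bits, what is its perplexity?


Perplexity formula: PP = 2^H
H = 5
PP = 2^5
Steps: 2^1 = 2, 2^2 = 4, 2^3 = 8, 2^4 = 16, 2^5 = 32
PP = 32

32


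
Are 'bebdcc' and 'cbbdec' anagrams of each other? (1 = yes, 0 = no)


Sort characters of 'bebdcc': 'bbccde'
Sort characters of 'cbbdec': 'bbccde'
Sorted forms match -> they ARE anagrams
Result: 1

1


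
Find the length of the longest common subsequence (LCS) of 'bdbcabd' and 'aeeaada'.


DP table for LCS of 'bdbcabd' and 'aeeaada':
       a  e  e  a  a  d  a
    0  0  0  0  0  0  0  0
  b 0  0  0  0  0  0  0  0
  d 0  0  0  0  0  0  1  1
  b 0  0  0  0  0  0  1  1
  c 0  0  0  0  0  0  1  1
  a 0  1  1  1  1  1  1  2
  b 0  1  1  1  1  1  1  2
  d 0  1  1  1  1  1  2  2
LCS: 'da'
LCS length = 2

2


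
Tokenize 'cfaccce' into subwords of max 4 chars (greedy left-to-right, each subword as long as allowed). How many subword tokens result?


'cfaccce' has 7 characters.
Chunking with max size 4:
  Chunk 1: 'cfac' (positions 0-3)
  Chunk 2: 'cce' (positions 4-6)
Total chunks: ceil(7 / 4) = 2

2


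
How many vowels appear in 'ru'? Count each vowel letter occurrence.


Scanning each character of 'ru':
  Position 1: 'r' -> consonant (running count: 0)
  Position 2: 'u' -> vowel (running count: 1)
Total vowels: 1

1


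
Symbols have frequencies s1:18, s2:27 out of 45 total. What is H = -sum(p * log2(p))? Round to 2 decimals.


Computing entropy H = -sum(p_i * log2(p_i)):
  s1: p = 18/45 = 0.4000, -p*log2(p) = 0.5288
  s2: p = 27/45 = 0.6000, -p*log2(p) = 0.4422
H = sum of terms = 0.9710
Rounded to 2 decimals: 0.97

0.97


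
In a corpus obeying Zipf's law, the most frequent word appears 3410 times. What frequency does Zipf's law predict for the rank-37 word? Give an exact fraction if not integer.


Zipf's law: freq(rank) = f1 / rank
f1 = 3410, rank = 37
freq = 3410 / 37
GCD(3410, 37) = 1
Simplified: 3410/37

3410/37


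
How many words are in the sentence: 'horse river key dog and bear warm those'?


Counting words by splitting on spaces:
  Word 1: 'horse'
  Word 2: 'river'
  Word 3: 'key'
  Word 4: 'dog'
  Word 5: 'and'
  Word 6: 'bear'
  Word 7: 'warm'
  Word 8: 'those'
Total words: 8

8


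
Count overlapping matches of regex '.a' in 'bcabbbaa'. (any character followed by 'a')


Pattern: .a means any character followed by 'a'.
Scanning 'bcabbbaa' position-by-position:
  Pos 0: window 'bc' -> no
  Pos 1: window 'ca' -> MATCH
  Pos 2: window 'ab' -> no
  Pos 3: window 'bb' -> no
  Pos 4: window 'bb' -> no
  Pos 5: window 'ba' -> MATCH
  Pos 6: window 'aa' -> MATCH
  Pos 7: window 'a' -> no
Total matches: 3

3


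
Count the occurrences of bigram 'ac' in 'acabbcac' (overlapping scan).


Scanning 'acabbcac' for bigram 'ac':
  Position 0: 'ac' -> MATCH
  Position 1: 'ca' -> no
  Position 2: 'ab' -> no
  Position 3: 'bb' -> no
  Position 4: 'bc' -> no
  Position 5: 'ca' -> no
  Position 6: 'ac' -> MATCH
Total matches: 2

2


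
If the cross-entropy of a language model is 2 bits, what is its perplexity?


Perplexity formula: PP = 2^H
H = 2
PP = 2^2
Steps: 2^1 = 2, 2^2 = 4
PP = 4

4


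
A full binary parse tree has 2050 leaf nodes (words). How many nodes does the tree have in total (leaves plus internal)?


Leaf nodes (terminals): 2050
Internal nodes = n - 1 = 2050 - 1 = 2049
Total = leaves + internal = 2050 + 2049 = 4099

4099


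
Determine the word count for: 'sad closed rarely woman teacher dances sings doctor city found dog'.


Counting words by splitting on spaces:
  Word 1: 'sad'
  Word 2: 'closed'
  Word 3: 'rarely'
  Word 4: 'woman'
  Word 5: 'teacher'
  Word 6: 'dances'
  Word 7: 'sings'
  Word 8: 'doctor'
  Word 9: 'city'
  Word 10: 'found'
  Word 11: 'dog'
Total words: 11

11


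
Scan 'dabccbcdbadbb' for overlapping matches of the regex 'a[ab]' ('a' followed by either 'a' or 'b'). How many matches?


Pattern: a[ab] means 'a' followed by either 'a' or 'b'.
Scanning 'dabccbcdbadbb' position-by-position:
  Pos 0: window 'da' -> no
  Pos 1: window 'ab' -> MATCH
  Pos 2: window 'bc' -> no
  Pos 3: window 'cc' -> no
  Pos 4: window 'cb' -> no
  Pos 5: window 'bc' -> no
  Pos 6: window 'cd' -> no
  Pos 7: window 'db' -> no
  Pos 8: window 'ba' -> no
  Pos 9: window 'ad' -> no
  Pos 10: window 'db' -> no
  Pos 11: window 'bb' -> no
  Pos 12: window 'b' -> no
Total matches: 1

1


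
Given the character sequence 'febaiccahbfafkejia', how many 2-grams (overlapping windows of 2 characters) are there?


String 'febaiccahbfafkejia' has length L = 18.
Number of overlapping n-grams = L - n + 1
Substituting: 18 - 2 + 1 = 17

17


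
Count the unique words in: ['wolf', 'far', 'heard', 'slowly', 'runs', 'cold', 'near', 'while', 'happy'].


Listing all tokens and tracking unique types:
  Token 1: 'wolf' -> NEW (unique so far: 1)
  Token 2: 'far' -> NEW (unique so far: 2)
  Token 3: 'heard' -> NEW (unique so far: 3)
  Token 4: 'slowly' -> NEW (unique so far: 4)
  Token 5: 'runs' -> NEW (unique so far: 5)
  Token 6: 'cold' -> NEW (unique so far: 6)
  Token 7: 'near' -> NEW (unique so far: 7)
  Token 8: 'while' -> NEW (unique so far: 8)
  Token 9: 'happy' -> NEW (unique so far: 9)
Unique types: ('cold', 'far', 'happy', 'heard', 'near', 'runs', 'slowly', 'while', 'wolf')
Vocabulary size: 9

9


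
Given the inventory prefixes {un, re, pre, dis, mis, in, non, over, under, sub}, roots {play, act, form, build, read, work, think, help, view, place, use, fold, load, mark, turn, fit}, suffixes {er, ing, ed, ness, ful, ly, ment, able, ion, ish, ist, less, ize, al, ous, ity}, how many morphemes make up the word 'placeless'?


Segmenting 'placeless' against the inventory:
  'place' -> root (morpheme 1)
  'less' -> suffix (morpheme 2)
Total morphemes: 2

2


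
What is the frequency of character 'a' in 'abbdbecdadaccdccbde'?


Scanning 'abbdbecdadaccdccbde' for 'a':
  Position 0: 'a' -> MATCH (count: 1)
  Position 8: 'a' -> MATCH (count: 2)
  Position 10: 'a' -> MATCH (count: 3)
Total occurrences of 'a': 3

3


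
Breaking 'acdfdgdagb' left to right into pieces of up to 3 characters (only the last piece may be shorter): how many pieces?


'acdfdgdagb' has 10 characters.
Chunking with max size 3:
  Chunk 1: 'acd' (positions 0-2)
  Chunk 2: 'fdg' (positions 3-5)
  Chunk 3: 'dag' (positions 6-8)
  Chunk 4: 'b' (positions 9-9)
Total chunks: ceil(10 / 3) = 4

4


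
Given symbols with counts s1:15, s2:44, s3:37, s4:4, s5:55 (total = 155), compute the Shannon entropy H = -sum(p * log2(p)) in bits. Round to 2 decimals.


Computing entropy H = -sum(p_i * log2(p_i)):
  s1: p = 15/155 = 0.0968, -p*log2(p) = 0.3261
  s2: p = 44/155 = 0.2839, -p*log2(p) = 0.5157
  s3: p = 37/155 = 0.2387, -p*log2(p) = 0.4933
  s4: p = 4/155 = 0.0258, -p*log2(p) = 0.1362
  s5: p = 55/155 = 0.3548, -p*log2(p) = 0.5304
H = sum of terms = 2.0017
Rounded to 2 decimals: 2.00

2.00


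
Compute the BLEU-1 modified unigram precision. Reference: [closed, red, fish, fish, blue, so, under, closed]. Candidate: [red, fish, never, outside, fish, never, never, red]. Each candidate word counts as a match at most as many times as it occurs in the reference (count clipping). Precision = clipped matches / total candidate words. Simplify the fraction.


Reference word counts: {'blue': 1, 'closed': 2, 'fish': 2, 'red': 1, 'so': 1, 'under': 1}
Checking each candidate word (with clipping):
  'red' -> in reference (ref count 1, used 1/1) -> match (matches: 1)
  'fish' -> in reference (ref count 2, used 1/2) -> match (matches: 2)
  'never' -> not in reference -> no match (matches: 2)
  'outside' -> not in reference -> no match (matches: 2)
  'fish' -> in reference (ref count 2, used 2/2) -> match (matches: 3)
  'never' -> not in reference -> no match (matches: 3)
  'never' -> not in reference -> no match (matches: 3)
  'red' -> ref count 1 already used up (1/1) -> clipped, no match (matches: 3)
Clipped matches: 3, Candidate length: 8
Precision = 3/8

3/8


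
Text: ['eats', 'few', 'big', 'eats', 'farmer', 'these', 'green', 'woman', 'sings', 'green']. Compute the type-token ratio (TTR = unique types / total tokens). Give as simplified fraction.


Tokens: 10
Unique types: ('big', 'eats', 'farmer', 'few', 'green', 'sings', 'these', 'woman') = 8
TTR = 8/10
Simplify: divide both by 2 -> 4/5
TTR = 4/5

4/5


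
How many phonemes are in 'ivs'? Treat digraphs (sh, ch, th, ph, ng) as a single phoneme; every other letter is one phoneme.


Parsing 'ivs' greedily, digraphs first:
  'i' -> vowel phoneme (phonemes so far: 1)
  'v' -> consonant phoneme (phonemes so far: 2)
  's' -> consonant phoneme (phonemes so far: 3)
Total phonemes: 3

3


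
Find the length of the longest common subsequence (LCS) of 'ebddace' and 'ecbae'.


DP table for LCS of 'ebddace' and 'ecbae':
       e  c  b  a  e
    0  0  0  0  0  0
  e 0  1  1  1  1  1
  b 0  1  1  2  2  2
  d 0  1  1  2  2  2
  d 0  1  1  2  2  2
  a 0  1  1  2  3  3
  c 0  1  2  2  3  3
  e 0  1  2  2  3  4
LCS: 'ebae'
LCS length = 4

4


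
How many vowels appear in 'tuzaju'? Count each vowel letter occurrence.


Scanning each character of 'tuzaju':
  Position 1: 't' -> consonant (running count: 0)
  Position 2: 'u' -> vowel (running count: 1)
  Position 3: 'z' -> consonant (running count: 1)
  Position 4: 'a' -> vowel (running count: 2)
  Position 5: 'j' -> consonant (running count: 2)
  Position 6: 'u' -> vowel (running count: 3)
Total vowels: 3

3


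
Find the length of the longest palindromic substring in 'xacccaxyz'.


Scanning 'xacccaxyz' for palindromic substrings.
Substring at positions 0-6: 'xacccax'.
Check: reverse('xacccax') = 'xacccax' -> palindrome confirmed.
Neighbouring characters ('-' / 'y') break symmetry, so it cannot extend further.
No longer palindromic substring exists; longest length = 7

7


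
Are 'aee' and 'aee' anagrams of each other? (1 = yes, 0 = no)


Sort characters of 'aee': 'aee'
Sort characters of 'aee': 'aee'
Sorted forms match -> they ARE anagrams
Result: 1

1


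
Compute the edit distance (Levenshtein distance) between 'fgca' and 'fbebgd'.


Building DP table for s1='fgca' (len 4) and s2='fbebgd' (len 6):
       f  b  e  b  g  d
    0  1  2  3  4  5  6
  f 1  0  1  2  3  4  5
  g 2  1  1  2  3  3  4
  c 3  2  2  2  3  4  4
  a 4  3  3  3  3  4  5
Edit distance = dp[4][6] = 5

5


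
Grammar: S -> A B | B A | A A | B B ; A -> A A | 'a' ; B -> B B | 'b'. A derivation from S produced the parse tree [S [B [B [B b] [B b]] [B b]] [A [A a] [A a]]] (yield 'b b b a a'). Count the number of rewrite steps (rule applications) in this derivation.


Every bracketed nonterminal node [X ...] in the tree is produced by exactly one rule application.
Reading the tree off as a leftmost derivation:
  Step 1: S  =>  B A   (applied S -> B A)
  Step 2: B A  =>  B B A   (applied B -> B B)
  Step 3: B B A  =>  B B B A   (applied B -> B B)
  Step 4: B B B A  =>  b B B A   (applied B -> b)
  Step 5: b B B A  =>  b b B A   (applied B -> b)
  Step 6: b b B A  =>  b b b A   (applied B -> b)
  Step 7: b b b A  =>  b b b A A   (applied A -> A A)
  Step 8: b b b A A  =>  b b b a A   (applied A -> a)
  Step 9: b b b a A  =>  b b b a a   (applied A -> a)
Final yield: b b b a a
Total rewrite steps: 9

9


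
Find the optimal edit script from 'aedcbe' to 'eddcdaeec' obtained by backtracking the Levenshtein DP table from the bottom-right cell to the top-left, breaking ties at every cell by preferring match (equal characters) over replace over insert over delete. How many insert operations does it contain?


Edit distance = 6. Backtracking from cell (6, 9) with preference match > replace > insert > delete,
then listing the resulting alignment 'aedcbe' -> 'eddcdaeec' left to right:
  Step 1: replace a->e
  Step 2: replace e->d
  Step 3: keep 'd'
  Step 4: keep 'c'
  Step 5: insert 'd' [insertion #1]
  Step 6: insert 'a' [insertion #2]
  Step 7: replace b->e
  Step 8: keep 'e'
  Step 9: insert 'c' [insertion #3]
Total insertions: 3

3


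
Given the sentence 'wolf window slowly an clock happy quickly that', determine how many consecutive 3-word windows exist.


Word trigrams from [8] words:
  Trigram 1: (wolf window slowly)
  Trigram 2: (window slowly an)
  Trigram 3: (slowly an clock)
  Trigram 4: (an clock happy)
  Trigram 5: (clock happy quickly)
  Trigram 6: (happy quickly that)
Total word trigrams: 8 - 2 = 6

6


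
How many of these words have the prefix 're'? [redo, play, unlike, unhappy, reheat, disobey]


Checking each word for prefix 're':
  'redo' -> YES, starts with 're' (count: 1)
  'play' -> no (count: 1)
  'unlike' -> no (count: 1)
  'unhappy' -> no (count: 1)
  'reheat' -> YES, starts with 're' (count: 2)
  'disobey' -> no (count: 2)
Total with prefix 're': 2

2


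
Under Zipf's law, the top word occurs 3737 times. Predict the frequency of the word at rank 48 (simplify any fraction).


Zipf's law: freq(rank) = f1 / rank
f1 = 3737, rank = 48
freq = 3737 / 48
GCD(3737, 48) = 1
Simplified: 3737/48

3737/48


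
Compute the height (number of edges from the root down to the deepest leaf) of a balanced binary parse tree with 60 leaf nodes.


In a balanced binary tree with n leaves the deepest leaf is ceil(log2(n)) edges below the root.
log2(60) = 5.9069
ceil(5.9069) = 6
height (edges) = 6

6


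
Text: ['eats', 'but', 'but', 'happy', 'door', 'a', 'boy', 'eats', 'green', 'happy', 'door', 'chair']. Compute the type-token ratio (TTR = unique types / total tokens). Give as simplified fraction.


Tokens: 12
Unique types: ('a', 'boy', 'but', 'chair', 'door', 'eats', 'green', 'happy') = 8
TTR = 8/12
Simplify: divide both by 4 -> 2/3
TTR = 2/3

2/3


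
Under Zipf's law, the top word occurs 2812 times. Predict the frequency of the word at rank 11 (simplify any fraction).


Zipf's law: freq(rank) = f1 / rank
f1 = 2812, rank = 11
freq = 2812 / 11
GCD(2812, 11) = 1
Simplified: 2812/11

2812/11


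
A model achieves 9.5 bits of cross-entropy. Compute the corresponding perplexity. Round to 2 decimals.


Perplexity formula: PP = 2^H
H = 9.5
PP = 2^9.5
Decompose: 2^9.5 = 2^9 * 2^0.5 = 2^9 * sqrt(2)
2^9 = 512, sqrt(2) ~ 1.4142136
PP ~ 512 * 1.4142136 = 724.0773632
Rounded to 2 decimals: 724.08

724.08


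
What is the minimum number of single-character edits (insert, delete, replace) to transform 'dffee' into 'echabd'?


Building DP table for s1='dffee' (len 5) and s2='echabd' (len 6):
       e  c  h  a  b  d
    0  1  2  3  4  5  6
  d 1  1  2  3  4  5  5
  f 2  2  2  3  4  5  6
  f 3  3  3  3  4  5  6
  e 4  3  4  4  4  5  6
  e 5  4  4  5  5  5  6
Edit distance = dp[5][6] = 6

6


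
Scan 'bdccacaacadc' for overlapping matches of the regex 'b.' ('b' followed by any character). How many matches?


Pattern: b. means 'b' followed by any character.
Scanning 'bdccacaacadc' position-by-position:
  Pos 0: window 'bd' -> MATCH
  Pos 1: window 'dc' -> no
  Pos 2: window 'cc' -> no
  Pos 3: window 'ca' -> no
  Pos 4: window 'ac' -> no
  Pos 5: window 'ca' -> no
  Pos 6: window 'aa' -> no
  Pos 7: window 'ac' -> no
  Pos 8: window 'ca' -> no
  Pos 9: window 'ad' -> no
  Pos 10: window 'dc' -> no
  Pos 11: window 'c' -> no
Total matches: 1

1


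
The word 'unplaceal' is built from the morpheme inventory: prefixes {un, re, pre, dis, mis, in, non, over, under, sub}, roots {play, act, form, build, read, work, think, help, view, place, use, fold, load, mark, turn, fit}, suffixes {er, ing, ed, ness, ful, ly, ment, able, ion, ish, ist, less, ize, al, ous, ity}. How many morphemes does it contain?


Segmenting 'unplaceal' against the inventory:
  'un' -> prefix (morpheme 1)
  'place' -> root (morpheme 2)
  'al' -> suffix (morpheme 3)
Total morphemes: 3

3


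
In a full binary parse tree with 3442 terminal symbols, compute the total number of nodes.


Leaf nodes (terminals): 3442
Internal nodes = n - 1 = 3442 - 1 = 3441
Total = leaves + internal = 3442 + 3441 = 6883

6883


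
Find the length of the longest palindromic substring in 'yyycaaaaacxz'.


Scanning 'yyycaaaaacxz' for palindromic substrings.
Substring at positions 3-9: 'caaaaac'.
Check: reverse('caaaaac') = 'caaaaac' -> palindrome confirmed.
Neighbouring characters ('y' / 'x') break symmetry, so it cannot extend further.
No longer palindromic substring exists; longest length = 7

7


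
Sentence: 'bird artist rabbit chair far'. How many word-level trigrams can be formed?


Word trigrams from [5] words:
  Trigram 1: (bird artist rabbit)
  Trigram 2: (artist rabbit chair)
  Trigram 3: (rabbit chair far)
Total word trigrams: 5 - 2 = 3

3


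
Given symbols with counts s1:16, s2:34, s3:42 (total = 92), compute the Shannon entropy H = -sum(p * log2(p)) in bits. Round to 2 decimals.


Computing entropy H = -sum(p_i * log2(p_i)):
  s1: p = 16/92 = 0.1739, -p*log2(p) = 0.4389
  s2: p = 34/92 = 0.3696, -p*log2(p) = 0.5307
  s3: p = 42/92 = 0.4565, -p*log2(p) = 0.5164
H = sum of terms = 1.4860
Rounded to 2 decimals: 1.49

1.49


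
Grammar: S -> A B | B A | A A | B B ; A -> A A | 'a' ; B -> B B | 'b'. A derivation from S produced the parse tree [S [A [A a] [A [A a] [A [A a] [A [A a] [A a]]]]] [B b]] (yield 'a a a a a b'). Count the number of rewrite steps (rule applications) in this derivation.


Every bracketed nonterminal node [X ...] in the tree is produced by exactly one rule application.
Reading the tree off as a leftmost derivation:
  Step 1: S  =>  A B   (applied S -> A B)
  Step 2: A B  =>  A A B   (applied A -> A A)
  Step 3: A A B  =>  a A B   (applied A -> a)
  Step 4: a A B  =>  a A A B   (applied A -> A A)
  Step 5: a A A B  =>  a a A B   (applied A -> a)
  Step 6: a a A B  =>  a a A A B   (applied A -> A A)
  Step 7: a a A A B  =>  a a a A B   (applied A -> a)
  Step 8: a a a A B  =>  a a a A A B   (applied A -> A A)
  Step 9: a a a A A B  =>  a a a a A B   (applied A -> a)
  Step 10: a a a a A B  =>  a a a a a B   (applied A -> a)
  Step 11: a a a a a B  =>  a a a a a b   (applied B -> b)
Final yield: a a a a a b
Total rewrite steps: 11

11


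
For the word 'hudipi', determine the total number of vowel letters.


Scanning each character of 'hudipi':
  Position 1: 'h' -> consonant (running count: 0)
  Position 2: 'u' -> vowel (running count: 1)
  Position 3: 'd' -> consonant (running count: 1)
  Position 4: 'i' -> vowel (running count: 2)
  Position 5: 'p' -> consonant (running count: 2)
  Position 6: 'i' -> vowel (running count: 3)
Total vowels: 3

3


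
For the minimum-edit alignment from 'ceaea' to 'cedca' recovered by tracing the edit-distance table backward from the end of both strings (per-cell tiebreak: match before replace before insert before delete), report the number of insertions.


Edit distance = 2. Backtracking from cell (5, 5) with preference match > replace > insert > delete,
then listing the resulting alignment 'ceaea' -> 'cedca' left to right:
  Step 1: keep 'c'
  Step 2: keep 'e'
  Step 3: replace a->d
  Step 4: replace e->c
  Step 5: keep 'a'
Total insertions: 0

0


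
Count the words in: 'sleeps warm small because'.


Counting words by splitting on spaces:
  Word 1: 'sleeps'
  Word 2: 'warm'
  Word 3: 'small'
  Word 4: 'because'
Total words: 4

4


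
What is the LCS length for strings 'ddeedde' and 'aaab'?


DP table for LCS of 'ddeedde' and 'aaab':
       a  a  a  b
    0  0  0  0  0
  d 0  0  0  0  0
  d 0  0  0  0  0
  e 0  0  0  0  0
  e 0  0  0  0  0
  d 0  0  0  0  0
  d 0  0  0  0  0
  e 0  0  0  0  0
LCS length = 0

0


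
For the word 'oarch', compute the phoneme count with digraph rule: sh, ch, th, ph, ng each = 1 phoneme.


Parsing 'oarch' greedily, digraphs first:
  'o' -> vowel phoneme (phonemes so far: 1)
  'a' -> vowel phoneme (phonemes so far: 2)
  'r' -> consonant phoneme (phonemes so far: 3)
  'ch' -> digraph (1 consonant phoneme) (phonemes so far: 4)
Total phonemes: 4

4


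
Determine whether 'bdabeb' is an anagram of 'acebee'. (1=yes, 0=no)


Sort characters of 'bdabeb': 'abbbde'
Sort characters of 'acebee': 'abceee'
Sorted forms differ -> they are NOT anagrams
Result: 0

0


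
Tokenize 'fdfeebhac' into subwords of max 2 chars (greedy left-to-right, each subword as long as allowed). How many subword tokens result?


'fdfeebhac' has 9 characters.
Chunking with max size 2:
  Chunk 1: 'fd' (positions 0-1)
  Chunk 2: 'fe' (positions 2-3)
  Chunk 3: 'eb' (positions 4-5)
  Chunk 4: 'ha' (positions 6-7)
  Chunk 5: 'c' (positions 8-8)
Total chunks: ceil(9 / 2) = 5

5


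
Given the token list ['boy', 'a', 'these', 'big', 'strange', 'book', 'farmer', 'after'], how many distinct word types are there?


Listing all tokens and tracking unique types:
  Token 1: 'boy' -> NEW (unique so far: 1)
  Token 2: 'a' -> NEW (unique so far: 2)
  Token 3: 'these' -> NEW (unique so far: 3)
  Token 4: 'big' -> NEW (unique so far: 4)
  Token 5: 'strange' -> NEW (unique so far: 5)
  Token 6: 'book' -> NEW (unique so far: 6)
  Token 7: 'farmer' -> NEW (unique so far: 7)
  Token 8: 'after' -> NEW (unique so far: 8)
Unique types: ('a', 'after', 'big', 'book', 'boy', 'farmer', 'strange', 'these')
Vocabulary size: 8

8
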